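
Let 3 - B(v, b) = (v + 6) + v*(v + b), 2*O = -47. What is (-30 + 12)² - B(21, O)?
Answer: 591/2 ≈ 295.50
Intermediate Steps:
O = -47/2 (O = (½)*(-47) = -47/2 ≈ -23.500)
B(v, b) = -3 - v - v*(b + v) (B(v, b) = 3 - ((v + 6) + v*(v + b)) = 3 - ((6 + v) + v*(b + v)) = 3 - (6 + v + v*(b + v)) = 3 + (-6 - v - v*(b + v)) = -3 - v - v*(b + v))
(-30 + 12)² - B(21, O) = (-30 + 12)² - (-3 - 1*21 - 1*21² - 1*(-47/2)*21) = (-18)² - (-3 - 21 - 1*441 + 987/2) = 324 - (-3 - 21 - 441 + 987/2) = 324 - 1*57/2 = 324 - 57/2 = 591/2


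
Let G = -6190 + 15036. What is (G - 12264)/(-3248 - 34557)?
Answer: 3418/37805 ≈ 0.090411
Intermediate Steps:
G = 8846
(G - 12264)/(-3248 - 34557) = (8846 - 12264)/(-3248 - 34557) = -3418/(-37805) = -3418*(-1/37805) = 3418/37805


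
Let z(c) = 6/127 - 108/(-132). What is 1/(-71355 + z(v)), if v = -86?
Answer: -1397/99681726 ≈ -1.4015e-5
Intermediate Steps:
z(c) = 1209/1397 (z(c) = 6*(1/127) - 108*(-1/132) = 6/127 + 9/11 = 1209/1397)
1/(-71355 + z(v)) = 1/(-71355 + 1209/1397) = 1/(-99681726/1397) = -1397/99681726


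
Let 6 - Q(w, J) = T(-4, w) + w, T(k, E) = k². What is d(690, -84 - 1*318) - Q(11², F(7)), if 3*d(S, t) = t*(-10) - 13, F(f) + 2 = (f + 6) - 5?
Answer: 4400/3 ≈ 1466.7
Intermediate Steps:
F(f) = -1 + f (F(f) = -2 + ((f + 6) - 5) = -2 + ((6 + f) - 5) = -2 + (1 + f) = -1 + f)
d(S, t) = -13/3 - 10*t/3 (d(S, t) = (t*(-10) - 13)/3 = (-10*t - 13)/3 = (-13 - 10*t)/3 = -13/3 - 10*t/3)
Q(w, J) = -10 - w (Q(w, J) = 6 - ((-4)² + w) = 6 - (16 + w) = 6 + (-16 - w) = -10 - w)
d(690, -84 - 1*318) - Q(11², F(7)) = (-13/3 - 10*(-84 - 1*318)/3) - (-10 - 1*11²) = (-13/3 - 10*(-84 - 318)/3) - (-10 - 1*121) = (-13/3 - 10/3*(-402)) - (-10 - 121) = (-13/3 + 1340) - 1*(-131) = 4007/3 + 131 = 4400/3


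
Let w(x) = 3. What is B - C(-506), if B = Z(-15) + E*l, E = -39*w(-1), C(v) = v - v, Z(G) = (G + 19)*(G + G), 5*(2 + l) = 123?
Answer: -13821/5 ≈ -2764.2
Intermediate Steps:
l = 113/5 (l = -2 + (⅕)*123 = -2 + 123/5 = 113/5 ≈ 22.600)
Z(G) = 2*G*(19 + G) (Z(G) = (19 + G)*(2*G) = 2*G*(19 + G))
C(v) = 0
E = -117 (E = -39*3 = -117)
B = -13821/5 (B = 2*(-15)*(19 - 15) - 117*113/5 = 2*(-15)*4 - 13221/5 = -120 - 13221/5 = -13821/5 ≈ -2764.2)
B - C(-506) = -13821/5 - 1*0 = -13821/5 + 0 = -13821/5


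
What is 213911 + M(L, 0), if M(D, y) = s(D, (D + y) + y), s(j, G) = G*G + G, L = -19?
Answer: 214253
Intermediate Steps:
s(j, G) = G + G² (s(j, G) = G² + G = G + G²)
M(D, y) = (D + 2*y)*(1 + D + 2*y) (M(D, y) = ((D + y) + y)*(1 + ((D + y) + y)) = (D + 2*y)*(1 + (D + 2*y)) = (D + 2*y)*(1 + D + 2*y))
213911 + M(L, 0) = 213911 + (-19 + 2*0)*(1 - 19 + 2*0) = 213911 + (-19 + 0)*(1 - 19 + 0) = 213911 - 19*(-18) = 213911 + 342 = 214253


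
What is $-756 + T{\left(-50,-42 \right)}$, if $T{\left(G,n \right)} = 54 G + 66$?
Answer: $-3390$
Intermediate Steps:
$T{\left(G,n \right)} = 66 + 54 G$
$-756 + T{\left(-50,-42 \right)} = -756 + \left(66 + 54 \left(-50\right)\right) = -756 + \left(66 - 2700\right) = -756 - 2634 = -3390$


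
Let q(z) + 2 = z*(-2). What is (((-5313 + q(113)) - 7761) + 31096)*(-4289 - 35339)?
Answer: -705140632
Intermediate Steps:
q(z) = -2 - 2*z (q(z) = -2 + z*(-2) = -2 - 2*z)
(((-5313 + q(113)) - 7761) + 31096)*(-4289 - 35339) = (((-5313 + (-2 - 2*113)) - 7761) + 31096)*(-4289 - 35339) = (((-5313 + (-2 - 226)) - 7761) + 31096)*(-39628) = (((-5313 - 228) - 7761) + 31096)*(-39628) = ((-5541 - 7761) + 31096)*(-39628) = (-13302 + 31096)*(-39628) = 17794*(-39628) = -705140632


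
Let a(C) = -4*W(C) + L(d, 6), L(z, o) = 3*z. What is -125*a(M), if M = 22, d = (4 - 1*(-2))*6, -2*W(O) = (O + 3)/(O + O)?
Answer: -300125/22 ≈ -13642.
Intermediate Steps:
W(O) = -(3 + O)/(4*O) (W(O) = -(O + 3)/(2*(O + O)) = -(3 + O)/(2*(2*O)) = -(3 + O)*1/(2*O)/2 = -(3 + O)/(4*O))
d = 36 (d = (4 + 2)*6 = 6*6 = 36)
a(C) = 108 - (-3 - C)/C (a(C) = -(-3 - C)/C + 3*36 = -(-3 - C)/C + 108 = 108 - (-3 - C)/C)
-125*a(M) = -125*(109 + 3/22) = -125*2401/22 = -300125/22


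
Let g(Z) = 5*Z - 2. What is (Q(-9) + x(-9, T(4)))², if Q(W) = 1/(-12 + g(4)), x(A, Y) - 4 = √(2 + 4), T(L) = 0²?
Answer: 841/36 + 25*√6/3 ≈ 43.773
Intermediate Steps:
T(L) = 0
x(A, Y) = 4 + √6 (x(A, Y) = 4 + √(2 + 4) = 4 + √6)
g(Z) = -2 + 5*Z
Q(W) = ⅙ (Q(W) = 1/(-12 + (-2 + 5*4)) = 1/(-12 + (-2 + 20)) = 1/(-12 + 18) = 1/6 = ⅙)
(Q(-9) + x(-9, T(4)))² = (⅙ + (4 + √6))² = (25/6 + √6)²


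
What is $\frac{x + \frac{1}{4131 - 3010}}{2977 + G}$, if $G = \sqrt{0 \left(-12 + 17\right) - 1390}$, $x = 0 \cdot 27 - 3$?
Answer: $- \frac{10008674}{9936453199} + \frac{3362 i \sqrt{1390}}{9936453199} \approx -0.0010073 + 1.2615 \cdot 10^{-5} i$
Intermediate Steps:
$x = -3$ ($x = 0 - 3 = -3$)
$G = i \sqrt{1390}$ ($G = \sqrt{0 \cdot 5 - 1390} = \sqrt{0 - 1390} = \sqrt{-1390} = i \sqrt{1390} \approx 37.283 i$)
$\frac{x + \frac{1}{4131 - 3010}}{2977 + G} = \frac{-3 + \frac{1}{4131 - 3010}}{2977 + i \sqrt{1390}} = \frac{-3 + \frac{1}{1121}}{2977 + i \sqrt{1390}} = - \frac{3362}{1121 \left(2977 + i \sqrt{1390}\right)}$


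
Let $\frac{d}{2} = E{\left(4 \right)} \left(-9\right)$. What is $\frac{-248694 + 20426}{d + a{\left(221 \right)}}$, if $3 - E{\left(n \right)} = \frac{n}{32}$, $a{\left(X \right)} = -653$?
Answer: $\frac{913072}{2819} \approx 323.9$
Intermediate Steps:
$E{\left(n \right)} = 3 - \frac{n}{32}$
$d = - \frac{207}{4}$ ($d = 2 \left(3 - \frac{1}{8}\right) \left(-9\right) = 2 \cdot \frac{23}{8} \left(-9\right) = 2 \left(- \frac{207}{8}\right) = - \frac{207}{4} \approx -51.75$)
$\frac{-248694 + 20426}{d + a{\left(221 \right)}} = \frac{-248694 + 20426}{- \frac{207}{4} - 653} = - \frac{228268}{- \frac{2819}{4}} = \left(-228268\right) \left(- \frac{4}{2819}\right) = \frac{913072}{2819}$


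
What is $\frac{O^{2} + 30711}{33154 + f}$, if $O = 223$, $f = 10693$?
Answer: $\frac{80440}{43847} \approx 1.8346$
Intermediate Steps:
$\frac{O^{2} + 30711}{33154 + f} = \frac{223^{2} + 30711}{33154 + 10693} = \frac{49729 + 30711}{43847} = 80440 \cdot \frac{1}{43847} = \frac{80440}{43847}$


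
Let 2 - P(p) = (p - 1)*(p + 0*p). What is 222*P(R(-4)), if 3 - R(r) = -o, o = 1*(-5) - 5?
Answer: -11988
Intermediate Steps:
o = -10 (o = -5 - 5 = -10)
R(r) = -7 (R(r) = 3 - (-1)*(-10) = 3 - 1*10 = 3 - 10 = -7)
P(p) = 2 - p*(-1 + p) (P(p) = 2 - (p - 1)*(p + 0*p) = 2 - (-1 + p)*(p + 0) = 2 - (-1 + p)*p = 2 - p*(-1 + p))
222*P(R(-4)) = 222*(2 - 7 - 1*(-7)²) = 222*(2 - 7 - 1*49) = 222*(2 - 7 - 49) = 222*(-54) = -11988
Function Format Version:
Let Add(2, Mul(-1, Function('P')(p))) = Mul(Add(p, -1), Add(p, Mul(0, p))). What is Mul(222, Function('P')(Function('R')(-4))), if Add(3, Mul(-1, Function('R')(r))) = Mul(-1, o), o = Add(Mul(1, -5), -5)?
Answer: -11988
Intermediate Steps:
o = -10 (o = Add(-5, -5) = -10)
Function('R')(r) = -7 (Function('R')(r) = Add(3, Mul(-1, Mul(-1, -10))) = Add(3, Mul(-1, 10)) = Add(3, -10) = -7)
Function('P')(p) = Add(2, Mul(-1, p, Add(-1, p))) (Function('P')(p) = Add(2, Mul(-1, Mul(Add(p, -1), Add(p, Mul(0, p))))) = Add(2, Mul(-1, Mul(Add(-1, p), Add(p, 0)))) = Add(2, Mul(-1, Mul(Add(-1, p), p))) = Add(2, Mul(-1, Mul(p, Add(-1, p)))) = Add(2, Mul(-1, p, Add(-1, p))))
Mul(222, Function('P')(Function('R')(-4))) = Mul(222, Add(2, -7, Mul(-1, Pow(-7, 2)))) = Mul(222, Add(2, -7, Mul(-1, 49))) = Mul(222, Add(2, -7, -49)) = Mul(222, -54) = -11988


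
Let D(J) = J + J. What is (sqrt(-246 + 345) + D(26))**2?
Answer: 2803 + 312*sqrt(11) ≈ 3837.8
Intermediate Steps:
D(J) = 2*J
(sqrt(-246 + 345) + D(26))**2 = (sqrt(-246 + 345) + 2*26)**2 = (sqrt(99) + 52)**2 = (3*sqrt(11) + 52)**2 = (52 + 3*sqrt(11))**2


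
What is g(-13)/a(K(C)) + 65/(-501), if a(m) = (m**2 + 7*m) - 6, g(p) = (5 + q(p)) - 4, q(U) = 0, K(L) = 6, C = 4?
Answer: -1393/12024 ≈ -0.11585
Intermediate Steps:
g(p) = 1 (g(p) = (5 + 0) - 4 = 5 - 4 = 1)
a(m) = -6 + m**2 + 7*m
g(-13)/a(K(C)) + 65/(-501) = 1/(-6 + 6**2 + 7*6) + 65/(-501) = 1/(-6 + 36 + 42) + 65*(-1/501) = 1/72 - 65/501 = -1393/12024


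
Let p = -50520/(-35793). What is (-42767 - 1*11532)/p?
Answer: -647841369/16840 ≈ -38470.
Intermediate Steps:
p = 16840/11931 (p = -50520*(-1/35793) = 16840/11931 ≈ 1.4114)
(-42767 - 1*11532)/p = (-42767 - 1*11532)/(16840/11931) = (-42767 - 11532)*(11931/16840) = -54299*11931/16840 = -647841369/16840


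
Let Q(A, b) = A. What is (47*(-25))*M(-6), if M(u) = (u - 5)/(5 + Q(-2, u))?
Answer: 12925/3 ≈ 4308.3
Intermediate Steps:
M(u) = -5/3 + u/3 (M(u) = (u - 5)/(5 - 2) = (-5 + u)/3 = (-5 + u)*(⅓) = -5/3 + u/3)
(47*(-25))*M(-6) = (47*(-25))*(-5/3 + (⅓)*(-6)) = -1175*(-5/3 - 2) = -1175*(-11/3) = 12925/3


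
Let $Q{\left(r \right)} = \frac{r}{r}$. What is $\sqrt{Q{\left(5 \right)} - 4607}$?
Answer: $7 i \sqrt{94} \approx 67.868 i$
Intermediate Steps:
$Q{\left(r \right)} = 1$
$\sqrt{Q{\left(5 \right)} - 4607} = \sqrt{1 - 4607} = \sqrt{-4606} = 7 i \sqrt{94}$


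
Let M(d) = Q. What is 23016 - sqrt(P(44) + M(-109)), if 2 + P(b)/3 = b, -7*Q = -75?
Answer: 23016 - sqrt(6699)/7 ≈ 23004.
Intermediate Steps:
Q = 75/7 (Q = -1/7*(-75) = 75/7 ≈ 10.714)
M(d) = 75/7
P(b) = -6 + 3*b
23016 - sqrt(P(44) + M(-109)) = 23016 - sqrt((-6 + 3*44) + 75/7) = 23016 - sqrt((-6 + 132) + 75/7) = 23016 - sqrt(126 + 75/7) = 23016 - sqrt(957/7) = 23016 - sqrt(6699)/7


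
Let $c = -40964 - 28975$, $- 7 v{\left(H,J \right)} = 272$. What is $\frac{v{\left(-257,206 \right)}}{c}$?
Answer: $\frac{272}{489573} \approx 0.00055559$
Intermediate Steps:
$v{\left(H,J \right)} = - \frac{272}{7}$ ($v{\left(H,J \right)} = \left(- \frac{1}{7}\right) 272 = - \frac{272}{7}$)
$c = -69939$
$\frac{v{\left(-257,206 \right)}}{c} = - \frac{272}{7 \left(-69939\right)} = \left(- \frac{272}{7}\right) \left(- \frac{1}{69939}\right) = \frac{272}{489573}$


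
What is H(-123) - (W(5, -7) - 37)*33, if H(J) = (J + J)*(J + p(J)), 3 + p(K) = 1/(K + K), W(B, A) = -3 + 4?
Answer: 32185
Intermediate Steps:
W(B, A) = 1
p(K) = -3 + 1/(2*K) (p(K) = -3 + 1/(K + K) = -3 + 1/(2*K))
H(J) = 2*J*(-3 + J + 1/(2*J)) (H(J) = (J + J)*(J + (-3 + 1/(2*J))) = (2*J)*(-3 + J + 1/(2*J)) = 2*J*(-3 + J + 1/(2*J)))
H(-123) - (W(5, -7) - 37)*33 = (1 + 2*(-123)*(-3 - 123)) - (1 - 37)*33 = (1 + 2*(-123)*(-126)) - (-36)*33 = (1 + 30996) - 1*(-1188) = 30997 + 1188 = 32185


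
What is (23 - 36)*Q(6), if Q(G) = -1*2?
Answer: 26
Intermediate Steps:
Q(G) = -2
(23 - 36)*Q(6) = (23 - 36)*(-2) = -13*(-2) = 26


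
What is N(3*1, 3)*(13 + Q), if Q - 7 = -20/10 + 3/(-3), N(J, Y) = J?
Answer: 51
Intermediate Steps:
Q = 4 (Q = 7 + (-20/10 + 3/(-3)) = 7 + (-20*⅒ + 3*(-⅓)) = 7 + (-2 - 1) = 7 - 3 = 4)
N(3*1, 3)*(13 + Q) = (3*1)*(13 + 4) = 3*17 = 51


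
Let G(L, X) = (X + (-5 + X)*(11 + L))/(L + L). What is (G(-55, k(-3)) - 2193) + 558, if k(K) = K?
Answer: -180199/110 ≈ -1638.2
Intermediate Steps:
G(L, X) = (X + (-5 + X)*(11 + L))/(2*L) (G(L, X) = (X + (-5 + X)*(11 + L))/((2*L)) = (X + (-5 + X)*(11 + L))*(1/(2*L)) = (X + (-5 + X)*(11 + L))/(2*L))
(G(-55, k(-3)) - 2193) + 558 = ((½)*(-55 + 12*(-3) - 55*(-5 - 3))/(-55) - 2193) + 558 = ((½)*(-1/55)*(-55 - 36 - 55*(-8)) - 2193) + 558 = ((½)*(-1/55)*(-55 - 36 + 440) - 2193) + 558 = ((½)*(-1/55)*349 - 2193) + 558 = (-349/110 - 2193) + 558 = -241579/110 + 558 = -180199/110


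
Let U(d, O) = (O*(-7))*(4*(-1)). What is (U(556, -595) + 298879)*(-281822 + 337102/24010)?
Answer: -136396626505203/1715 ≈ -7.9532e+10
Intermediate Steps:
U(d, O) = 28*O (U(d, O) = -7*O*(-4) = 28*O)
(U(556, -595) + 298879)*(-281822 + 337102/24010) = (28*(-595) + 298879)*(-281822 + 337102/24010) = (-16660 + 298879)*(-281822 + 337102*(1/24010)) = 282219*(-281822 + 168551/12005) = 282219*(-3383104559/12005) = -136396626505203/1715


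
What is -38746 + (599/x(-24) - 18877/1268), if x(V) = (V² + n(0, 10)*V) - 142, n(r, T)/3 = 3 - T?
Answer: -23050409779/594692 ≈ -38760.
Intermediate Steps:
n(r, T) = 9 - 3*T (n(r, T) = 3*(3 - T) = 9 - 3*T)
x(V) = -142 + V² - 21*V (x(V) = (V² + (9 - 3*10)*V) - 142 = (V² + (9 - 30)*V) - 142 = (V² - 21*V) - 142 = -142 + V² - 21*V)
-38746 + (599/x(-24) - 18877/1268) = -38746 + (599/(-142 + (-24)² - 21*(-24)) - 18877/1268) = -38746 + (599/(-142 + 576 + 504) - 18877*1/1268) = -38746 + (599/938 - 18877/1268) = -38746 - 8473547/594692 = -23050409779/594692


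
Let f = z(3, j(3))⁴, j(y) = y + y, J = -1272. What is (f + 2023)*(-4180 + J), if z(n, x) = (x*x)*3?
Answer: -741749610388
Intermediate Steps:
j(y) = 2*y
z(n, x) = 3*x² (z(n, x) = x²*3 = 3*x²)
f = 136048896 (f = (3*(2*3)²)⁴ = (3*6²)⁴ = (3*36)⁴ = 108⁴ = 136048896)
(f + 2023)*(-4180 + J) = (136048896 + 2023)*(-4180 - 1272) = 136050919*(-5452) = -741749610388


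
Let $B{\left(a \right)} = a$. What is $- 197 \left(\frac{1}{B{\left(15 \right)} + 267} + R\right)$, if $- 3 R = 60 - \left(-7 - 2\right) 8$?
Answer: $\frac{2444179}{282} \approx 8667.3$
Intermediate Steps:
$R = -44$ ($R = - \frac{60 - \left(-7 - 2\right) 8}{3} = - \frac{60 - \left(-9\right) 8}{3} = - \frac{60 - -72}{3} = - \frac{60 + 72}{3} = \left(- \frac{1}{3}\right) 132 = -44$)
$- 197 \left(\frac{1}{B{\left(15 \right)} + 267} + R\right) = - 197 \left(\frac{1}{15 + 267} - 44\right) = - 197 \left(\frac{1}{282} - 44\right) = \left(-197\right) \left(- \frac{12407}{282}\right) = \frac{2444179}{282}$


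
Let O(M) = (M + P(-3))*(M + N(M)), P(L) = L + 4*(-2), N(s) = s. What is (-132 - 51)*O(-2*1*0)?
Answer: 0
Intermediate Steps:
P(L) = -8 + L (P(L) = L - 8 = -8 + L)
O(M) = 2*M*(-11 + M) (O(M) = (M + (-8 - 3))*(M + M) = (M - 11)*(2*M) = (-11 + M)*(2*M) = 2*M*(-11 + M))
(-132 - 51)*O(-2*1*0) = (-132 - 51)*(2*(-2*1*0)*(-11 - 2*1*0)) = -366*(-2*0)*(-11 - 2*0) = -366*0*(-11 + 0) = -366*0*(-11) = -183*0 = 0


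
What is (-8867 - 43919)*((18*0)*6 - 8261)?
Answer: 436065146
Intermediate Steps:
(-8867 - 43919)*((18*0)*6 - 8261) = -52786*(0*6 - 8261) = -52786*(0 - 8261) = -52786*(-8261) = 436065146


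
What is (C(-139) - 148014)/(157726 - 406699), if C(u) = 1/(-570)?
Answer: 84367981/141914610 ≈ 0.59450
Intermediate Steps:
C(u) = -1/570
(C(-139) - 148014)/(157726 - 406699) = (-1/570 - 148014)/(157726 - 406699) = -84367981/570/(-248973) = -84367981/570*(-1/248973) = 84367981/141914610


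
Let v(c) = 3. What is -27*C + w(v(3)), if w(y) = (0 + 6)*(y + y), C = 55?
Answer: -1449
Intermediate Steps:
w(y) = 12*y (w(y) = 6*(2*y) = 12*y)
-27*C + w(v(3)) = -27*55 + 12*3 = -1485 + 36 = -1449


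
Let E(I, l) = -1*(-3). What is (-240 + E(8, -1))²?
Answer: 56169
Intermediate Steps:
E(I, l) = 3
(-240 + E(8, -1))² = (-240 + 3)² = (-237)² = 56169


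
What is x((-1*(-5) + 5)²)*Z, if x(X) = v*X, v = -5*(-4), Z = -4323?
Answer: -8646000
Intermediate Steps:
v = 20
x(X) = 20*X
x((-1*(-5) + 5)²)*Z = (20*(-1*(-5) + 5)²)*(-4323) = (20*(5 + 5)²)*(-4323) = (20*10²)*(-4323) = (20*100)*(-4323) = 2000*(-4323) = -8646000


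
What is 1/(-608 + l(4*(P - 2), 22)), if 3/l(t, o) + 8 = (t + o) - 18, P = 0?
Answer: -4/2433 ≈ -0.0016441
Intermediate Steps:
l(t, o) = 3/(-26 + o + t) (l(t, o) = 3/(-8 + ((t + o) - 18)) = 3/(-8 + ((o + t) - 18)) = 3/(-8 + (-18 + o + t)) = 3/(-26 + o + t))
1/(-608 + l(4*(P - 2), 22)) = 1/(-608 + 3/(-26 + 22 + 4*(0 - 2))) = 1/(-608 + 3/(-26 + 22 + 4*(-2))) = 1/(-608 + 3/(-26 + 22 - 8)) = 1/(-608 + 3/(-12)) = 1/(-608 + 3*(-1/12)) = 1/(-608 - ¼) = 1/(-2433/4) = -4/2433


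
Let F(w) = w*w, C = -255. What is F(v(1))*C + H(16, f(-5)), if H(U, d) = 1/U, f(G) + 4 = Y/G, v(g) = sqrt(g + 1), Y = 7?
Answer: -8159/16 ≈ -509.94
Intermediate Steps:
v(g) = sqrt(1 + g)
f(G) = -4 + 7/G
F(w) = w**2
F(v(1))*C + H(16, f(-5)) = (sqrt(1 + 1))**2*(-255) + 1/16 = (sqrt(2))**2*(-255) + 1/16 = 2*(-255) + 1/16 = -510 + 1/16 = -8159/16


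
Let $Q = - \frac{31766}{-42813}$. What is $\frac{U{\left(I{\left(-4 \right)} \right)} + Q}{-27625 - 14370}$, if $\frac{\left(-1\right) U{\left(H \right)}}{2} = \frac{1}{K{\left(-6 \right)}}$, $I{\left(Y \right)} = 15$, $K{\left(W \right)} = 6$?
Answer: $- \frac{3499}{359586387} \approx -9.7306 \cdot 10^{-6}$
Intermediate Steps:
$Q = \frac{31766}{42813}$ ($Q = \left(-31766\right) \left(- \frac{1}{42813}\right) = \frac{31766}{42813} \approx 0.74197$)
$U{\left(H \right)} = - \frac{1}{3}$ ($U{\left(H \right)} = - \frac{2}{6} = \left(-2\right) \frac{1}{6} = - \frac{1}{3}$)
$\frac{U{\left(I{\left(-4 \right)} \right)} + Q}{-27625 - 14370} = \frac{- \frac{1}{3} + \frac{31766}{42813}}{-27625 - 14370} = \frac{17495}{42813 \left(-41995\right)} = \frac{17495}{42813} \left(- \frac{1}{41995}\right) = - \frac{3499}{359586387}$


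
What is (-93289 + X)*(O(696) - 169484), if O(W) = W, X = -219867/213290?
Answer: 1679257522154738/106645 ≈ 1.5746e+10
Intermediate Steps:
X = -219867/213290 (X = -219867*1/213290 = -219867/213290 ≈ -1.0308)
(-93289 + X)*(O(696) - 169484) = (-93289 - 219867/213290)*(696 - 169484) = -19897830677/213290*(-168788) = 1679257522154738/106645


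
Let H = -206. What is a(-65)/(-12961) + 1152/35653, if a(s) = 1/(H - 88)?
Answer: 4389770821/135856968702 ≈ 0.032312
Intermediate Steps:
a(s) = -1/294 (a(s) = 1/(-206 - 88) = 1/(-294) = -1/294)
a(-65)/(-12961) + 1152/35653 = -1/294/(-12961) + 1152/35653 = -1/294*(-1/12961) + 1152*(1/35653) = 1/3810534 + 1152/35653 = 4389770821/135856968702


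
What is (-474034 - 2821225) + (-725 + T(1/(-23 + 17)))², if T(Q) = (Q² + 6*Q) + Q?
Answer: -3587303783/1296 ≈ -2.7680e+6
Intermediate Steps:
T(Q) = Q² + 7*Q
(-474034 - 2821225) + (-725 + T(1/(-23 + 17)))² = (-474034 - 2821225) + (-725 + (7 + 1/(-23 + 17))/(-23 + 17))² = -3295259 + (-725 + (7 + 1/(-6))/(-6))² = -3295259 + (-725 - (7 - ⅙)/6)² = -3295259 + (-725 - ⅙*41/6)² = -3295259 + (-725 - 41/36)² = -3295259 + (-26141/36)² = -3295259 + 683351881/1296 = -3587303783/1296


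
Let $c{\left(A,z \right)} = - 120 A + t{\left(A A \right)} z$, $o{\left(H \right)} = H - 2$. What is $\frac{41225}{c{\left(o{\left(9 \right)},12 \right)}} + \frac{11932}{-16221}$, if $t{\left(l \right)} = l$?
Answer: $- \frac{223905863}{1362564} \approx -164.33$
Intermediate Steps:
$o{\left(H \right)} = -2 + H$
$c{\left(A,z \right)} = - 120 A + z A^{2}$ ($c{\left(A,z \right)} = - 120 A + A A z = - 120 A + A^{2} z = - 120 A + z A^{2}$)
$\frac{41225}{c{\left(o{\left(9 \right)},12 \right)}} + \frac{11932}{-16221} = \frac{41225}{\left(-2 + 9\right) \left(-120 + \left(-2 + 9\right) 12\right)} + \frac{11932}{-16221} = \frac{41225}{7 \left(-120 + 7 \cdot 12\right)} + 11932 \left(- \frac{1}{16221}\right) = \frac{41225}{7 \left(-120 + 84\right)} - \frac{11932}{16221} = \frac{41225}{7 \left(-36\right)} - \frac{11932}{16221} = \frac{41225}{-252} - \frac{11932}{16221} = 41225 \left(- \frac{1}{252}\right) - \frac{11932}{16221} = - \frac{41225}{252} - \frac{11932}{16221} = - \frac{223905863}{1362564}$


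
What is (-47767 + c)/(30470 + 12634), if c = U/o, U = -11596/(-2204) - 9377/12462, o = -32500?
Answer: -10659839710215611/9619229374560000 ≈ -1.1082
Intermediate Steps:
U = 30960611/6866562 (U = -11596*(-1/2204) - 9377*1/12462 = 2899/551 - 9377/12462 = 30960611/6866562 ≈ 4.5089)
c = -30960611/223163265000 (c = (30960611/6866562)/(-32500) = (30960611/6866562)*(-1/32500) = -30960611/223163265000 ≈ -0.00013874)
(-47767 + c)/(30470 + 12634) = (-47767 - 30960611/223163265000)/(30470 + 12634) = -10659839710215611/223163265000/43104 = -10659839710215611/223163265000*1/43104 = -10659839710215611/9619229374560000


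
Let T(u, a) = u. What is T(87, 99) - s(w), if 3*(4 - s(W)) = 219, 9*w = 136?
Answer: 156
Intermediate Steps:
w = 136/9 (w = (1/9)*136 = 136/9 ≈ 15.111)
s(W) = -69 (s(W) = 4 - 1/3*219 = 4 - 73 = -69)
T(87, 99) - s(w) = 87 - 1*(-69) = 87 + 69 = 156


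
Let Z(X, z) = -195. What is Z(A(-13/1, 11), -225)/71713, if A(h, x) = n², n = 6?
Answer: -195/71713 ≈ -0.0027192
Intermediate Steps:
A(h, x) = 36 (A(h, x) = 6² = 36)
Z(A(-13/1, 11), -225)/71713 = -195/71713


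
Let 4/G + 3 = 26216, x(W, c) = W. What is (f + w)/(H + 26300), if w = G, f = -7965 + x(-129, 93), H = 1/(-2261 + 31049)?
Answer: -6107892902184/19846501923413 ≈ -0.30776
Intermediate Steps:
G = 4/26213 (G = 4/(-3 + 26216) = 4/26213 ≈ 0.00015260)
H = 1/28788 ≈ 3.4737e-5
f = -8094 (f = -7965 - 129 = -8094)
w = 4/26213 ≈ 0.00015260
(f + w)/(H + 26300) = (-8094 + 4/26213)/(1/28788 + 26300) = -212168018/(26213*757124401/28788) = -212168018/26213*28788/757124401 = -6107892902184/19846501923413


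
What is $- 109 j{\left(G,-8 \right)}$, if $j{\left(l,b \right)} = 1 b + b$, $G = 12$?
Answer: $1744$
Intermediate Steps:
$j{\left(l,b \right)} = 2 b$ ($j{\left(l,b \right)} = b + b = 2 b$)
$- 109 j{\left(G,-8 \right)} = - 109 \cdot 2 \left(-8\right) = \left(-109\right) \left(-16\right) = 1744$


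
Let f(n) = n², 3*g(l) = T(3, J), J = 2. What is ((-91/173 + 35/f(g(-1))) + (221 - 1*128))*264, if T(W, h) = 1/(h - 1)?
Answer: 18610152/173 ≈ 1.0757e+5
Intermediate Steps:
T(W, h) = 1/(-1 + h)
g(l) = ⅓ (g(l) = 1/(3*(-1 + 2)) = (⅓)/1 = (⅓)*1 = ⅓)
((-91/173 + 35/f(g(-1))) + (221 - 1*128))*264 = ((-91/173 + 35/((⅓)²)) + (221 - 1*128))*264 = ((-91*1/173 + 35/(⅑)) + (221 - 128))*264 = ((-91/173 + 35*9) + 93)*264 = ((-91/173 + 315) + 93)*264 = (54404/173 + 93)*264 = (70493/173)*264 = 18610152/173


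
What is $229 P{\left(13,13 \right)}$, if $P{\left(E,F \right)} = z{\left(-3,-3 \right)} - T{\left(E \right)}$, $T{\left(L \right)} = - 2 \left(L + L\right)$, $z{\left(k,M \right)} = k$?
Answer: $11221$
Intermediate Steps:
$T{\left(L \right)} = - 4 L$ ($T{\left(L \right)} = - 2 \cdot 2 L = - 4 L$)
$P{\left(E,F \right)} = -3 + 4 E$ ($P{\left(E,F \right)} = -3 - - 4 E = -3 + 4 E$)
$229 P{\left(13,13 \right)} = 229 \left(-3 + 4 \cdot 13\right) = 229 \left(-3 + 52\right) = 229 \cdot 49 = 11221$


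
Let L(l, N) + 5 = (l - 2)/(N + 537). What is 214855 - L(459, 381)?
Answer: 197241023/918 ≈ 2.1486e+5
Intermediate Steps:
L(l, N) = -5 + (-2 + l)/(537 + N) (L(l, N) = -5 + (l - 2)/(N + 537) = -5 + (-2 + l)/(537 + N))
214855 - L(459, 381) = 214855 - (-2687 + 459 - 5*381)/(537 + 381) = 214855 - (-2687 + 459 - 1905)/918 = 214855 - (-4133)/918 = 214855 - 1*(-4133/918) = 214855 + 4133/918 = 197241023/918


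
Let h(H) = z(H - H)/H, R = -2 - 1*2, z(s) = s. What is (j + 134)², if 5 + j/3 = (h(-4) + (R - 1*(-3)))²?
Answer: 14884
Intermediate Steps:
R = -4 (R = -2 - 2 = -4)
h(H) = 0 (h(H) = (H - H)/H = 0/H = 0)
j = -12 (j = -15 + 3*(0 + (-4 - 1*(-3)))² = -15 + 3*(0 + (-4 + 3))² = -15 + 3*(0 - 1)² = -15 + 3*(-1)² = -15 + 3*1 = -15 + 3 = -12)
(j + 134)² = (-12 + 134)² = 122² = 14884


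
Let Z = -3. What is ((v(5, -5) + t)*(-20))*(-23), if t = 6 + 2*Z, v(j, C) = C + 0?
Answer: -2300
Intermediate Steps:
v(j, C) = C
t = 0 (t = 6 + 2*(-3) = 6 - 6 = 0)
((v(5, -5) + t)*(-20))*(-23) = ((-5 + 0)*(-20))*(-23) = -5*(-20)*(-23) = 100*(-23) = -2300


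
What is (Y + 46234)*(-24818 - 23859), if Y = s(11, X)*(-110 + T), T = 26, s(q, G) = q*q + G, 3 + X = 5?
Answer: -1747601654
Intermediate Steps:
X = 2 (X = -3 + 5 = 2)
s(q, G) = G + q² (s(q, G) = q² + G = G + q²)
Y = -10332 (Y = (2 + 11²)*(-110 + 26) = (2 + 121)*(-84) = 123*(-84) = -10332)
(Y + 46234)*(-24818 - 23859) = (-10332 + 46234)*(-24818 - 23859) = 35902*(-48677) = -1747601654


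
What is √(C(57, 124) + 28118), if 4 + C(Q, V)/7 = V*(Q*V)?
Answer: √6163114 ≈ 2482.6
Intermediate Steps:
C(Q, V) = -28 + 7*Q*V² (C(Q, V) = -28 + 7*(V*(Q*V)) = -28 + 7*(Q*V²) = -28 + 7*Q*V²)
√(C(57, 124) + 28118) = √((-28 + 7*57*124²) + 28118) = √((-28 + 7*57*15376) + 28118) = √((-28 + 6135024) + 28118) = √(6134996 + 28118) = √6163114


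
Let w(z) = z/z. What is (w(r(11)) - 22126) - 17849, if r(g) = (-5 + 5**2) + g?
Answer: -39974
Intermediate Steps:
r(g) = 20 + g (r(g) = (-5 + 25) + g = 20 + g)
w(z) = 1
(w(r(11)) - 22126) - 17849 = (1 - 22126) - 17849 = -22125 - 17849 = -39974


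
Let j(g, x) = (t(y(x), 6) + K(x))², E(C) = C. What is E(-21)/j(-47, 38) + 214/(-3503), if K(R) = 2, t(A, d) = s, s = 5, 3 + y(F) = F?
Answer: -12007/24521 ≈ -0.48966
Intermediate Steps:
y(F) = -3 + F
t(A, d) = 5
j(g, x) = 49 (j(g, x) = (5 + 2)² = 7² = 49)
E(-21)/j(-47, 38) + 214/(-3503) = -21/49 + 214/(-3503) = -21*1/49 + 214*(-1/3503) = -3/7 - 214/3503 = -12007/24521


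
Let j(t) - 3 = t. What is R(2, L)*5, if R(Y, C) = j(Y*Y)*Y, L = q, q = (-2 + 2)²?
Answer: 70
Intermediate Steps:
j(t) = 3 + t
q = 0 (q = 0² = 0)
L = 0
R(Y, C) = Y*(3 + Y²) (R(Y, C) = (3 + Y*Y)*Y = (3 + Y²)*Y = Y*(3 + Y²))
R(2, L)*5 = (2*(3 + 2²))*5 = (2*(3 + 4))*5 = (2*7)*5 = 14*5 = 70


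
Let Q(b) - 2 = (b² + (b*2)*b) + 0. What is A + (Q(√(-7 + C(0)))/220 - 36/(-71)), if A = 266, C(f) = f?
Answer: 4161491/15620 ≈ 266.42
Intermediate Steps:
Q(b) = 2 + 3*b² (Q(b) = 2 + ((b² + (b*2)*b) + 0) = 2 + ((b² + (2*b)*b) + 0) = 2 + ((b² + 2*b²) + 0) = 2 + (3*b² + 0) = 2 + 3*b²)
A + (Q(√(-7 + C(0)))/220 - 36/(-71)) = 266 + ((2 + 3*(√(-7 + 0))²)/220 - 36/(-71)) = 266 + ((2 + 3*(√(-7))²)*(1/220) - 36*(-1/71)) = 266 + ((2 + 3*(I*√7)²)*(1/220) + 36/71) = 266 + ((2 + 3*(-7))*(1/220) + 36/71) = 266 + ((2 - 21)*(1/220) + 36/71) = 266 + (-19*1/220 + 36/71) = 266 + (-19/220 + 36/71) = 266 + 6571/15620 = 4161491/15620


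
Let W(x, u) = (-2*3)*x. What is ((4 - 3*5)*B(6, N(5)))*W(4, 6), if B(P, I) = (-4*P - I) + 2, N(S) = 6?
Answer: -7392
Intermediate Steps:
W(x, u) = -6*x
B(P, I) = 2 - I - 4*P (B(P, I) = (-I - 4*P) + 2 = 2 - I - 4*P)
((4 - 3*5)*B(6, N(5)))*W(4, 6) = ((4 - 3*5)*(2 - 1*6 - 4*6))*(-6*4) = ((4 - 15)*(2 - 6 - 24))*(-24) = -11*(-28)*(-24) = 308*(-24) = -7392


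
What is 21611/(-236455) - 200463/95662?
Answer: -49467830147/22619758210 ≈ -2.1869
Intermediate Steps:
21611/(-236455) - 200463/95662 = 21611*(-1/236455) - 200463*1/95662 = -21611/236455 - 200463/95662 = -49467830147/22619758210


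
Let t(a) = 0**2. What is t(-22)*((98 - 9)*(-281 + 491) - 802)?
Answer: 0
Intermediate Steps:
t(a) = 0
t(-22)*((98 - 9)*(-281 + 491) - 802) = 0*((98 - 9)*(-281 + 491) - 802) = 0*(89*210 - 802) = 0*(18690 - 802) = 0*17888 = 0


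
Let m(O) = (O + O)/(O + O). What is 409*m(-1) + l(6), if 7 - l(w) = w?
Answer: 410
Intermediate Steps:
m(O) = 1 (m(O) = (2*O)/((2*O)) = (2*O)*(1/(2*O)) = 1)
l(w) = 7 - w
409*m(-1) + l(6) = 409*1 + (7 - 1*6) = 409 + (7 - 6) = 409 + 1 = 410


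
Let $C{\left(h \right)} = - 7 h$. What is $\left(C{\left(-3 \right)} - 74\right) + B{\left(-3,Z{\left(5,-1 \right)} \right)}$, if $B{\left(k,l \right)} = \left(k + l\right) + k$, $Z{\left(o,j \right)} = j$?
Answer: $-60$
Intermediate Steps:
$B{\left(k,l \right)} = l + 2 k$
$\left(C{\left(-3 \right)} - 74\right) + B{\left(-3,Z{\left(5,-1 \right)} \right)} = \left(\left(-7\right) \left(-3\right) - 74\right) + \left(-1 + 2 \left(-3\right)\right) = \left(21 - 74\right) - 7 = -53 - 7 = -60$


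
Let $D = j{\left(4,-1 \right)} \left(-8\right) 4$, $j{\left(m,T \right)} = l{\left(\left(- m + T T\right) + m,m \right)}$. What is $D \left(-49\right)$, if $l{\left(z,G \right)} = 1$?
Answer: $1568$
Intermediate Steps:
$j{\left(m,T \right)} = 1$
$D = -32$ ($D = 1 \left(-8\right) 4 = \left(-8\right) 4 = -32$)
$D \left(-49\right) = \left(-32\right) \left(-49\right) = 1568$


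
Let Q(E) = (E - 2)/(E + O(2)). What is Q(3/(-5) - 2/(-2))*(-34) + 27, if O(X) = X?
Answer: 149/3 ≈ 49.667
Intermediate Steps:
Q(E) = (-2 + E)/(2 + E) (Q(E) = (E - 2)/(E + 2) = (-2 + E)/(2 + E))
Q(3/(-5) - 2/(-2))*(-34) + 27 = ((-2 + (3/(-5) - 2/(-2)))/(2 + (3/(-5) - 2/(-2))))*(-34) + 27 = ((-2 + (3*(-1/5) - 2*(-1/2)))/(2 + (3*(-1/5) - 2*(-1/2))))*(-34) + 27 = ((-2 + (-3/5 + 1))/(2 + (-3/5 + 1)))*(-34) + 27 = ((-2 + 2/5)/(2 + 2/5))*(-34) + 27 = (-8/5/(12/5))*(-34) + 27 = ((5/12)*(-8/5))*(-34) + 27 = -2/3*(-34) + 27 = 68/3 + 27 = 149/3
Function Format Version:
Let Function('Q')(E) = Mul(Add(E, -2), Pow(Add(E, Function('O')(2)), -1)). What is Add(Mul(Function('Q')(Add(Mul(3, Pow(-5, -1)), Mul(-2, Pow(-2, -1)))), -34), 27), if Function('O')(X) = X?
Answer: Rational(149, 3) ≈ 49.667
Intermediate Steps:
Function('Q')(E) = Mul(Pow(Add(2, E), -1), Add(-2, E)) (Function('Q')(E) = Mul(Add(E, -2), Pow(Add(E, 2), -1)) = Mul(Add(-2, E), Pow(Add(2, E), -1)) = Mul(Pow(Add(2, E), -1), Add(-2, E)))
Add(Mul(Function('Q')(Add(Mul(3, Pow(-5, -1)), Mul(-2, Pow(-2, -1)))), -34), 27) = Add(Mul(Mul(Pow(Add(2, Add(Mul(3, Pow(-5, -1)), Mul(-2, Pow(-2, -1)))), -1), Add(-2, Add(Mul(3, Pow(-5, -1)), Mul(-2, Pow(-2, -1))))), -34), 27) = Add(Mul(Mul(Pow(Add(2, Add(Mul(3, Rational(-1, 5)), Mul(-2, Rational(-1, 2)))), -1), Add(-2, Add(Mul(3, Rational(-1, 5)), Mul(-2, Rational(-1, 2))))), -34), 27) = Add(Mul(Mul(Pow(Add(2, Add(Rational(-3, 5), 1)), -1), Add(-2, Add(Rational(-3, 5), 1))), -34), 27) = Add(Mul(Mul(Pow(Add(2, Rational(2, 5)), -1), Add(-2, Rational(2, 5))), -34), 27) = Add(Mul(Mul(Pow(Rational(12, 5), -1), Rational(-8, 5)), -34), 27) = Add(Mul(Mul(Rational(5, 12), Rational(-8, 5)), -34), 27) = Add(Mul(Rational(-2, 3), -34), 27) = Add(Rational(68, 3), 27) = Rational(149, 3)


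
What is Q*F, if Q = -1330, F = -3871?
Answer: 5148430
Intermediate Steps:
Q*F = -1330*(-3871) = 5148430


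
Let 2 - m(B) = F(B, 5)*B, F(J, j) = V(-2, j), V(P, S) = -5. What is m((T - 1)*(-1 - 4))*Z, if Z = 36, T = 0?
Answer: 972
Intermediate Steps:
F(J, j) = -5
m(B) = 2 + 5*B (m(B) = 2 - (-5)*B = 2 + 5*B)
m((T - 1)*(-1 - 4))*Z = (2 + 5*((0 - 1)*(-1 - 4)))*36 = (2 + 5*(-1*(-5)))*36 = (2 + 5*5)*36 = (2 + 25)*36 = 27*36 = 972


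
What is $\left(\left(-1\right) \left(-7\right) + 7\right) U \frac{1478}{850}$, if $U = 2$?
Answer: $\frac{20692}{425} \approx 48.687$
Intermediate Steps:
$\left(\left(-1\right) \left(-7\right) + 7\right) U \frac{1478}{850} = \left(\left(-1\right) \left(-7\right) + 7\right) 2 \cdot \frac{1478}{850} = \left(7 + 7\right) 2 \cdot 1478 \cdot \frac{1}{850} = 14 \cdot 2 \cdot \frac{739}{425} = 28 \cdot \frac{739}{425} = \frac{20692}{425}$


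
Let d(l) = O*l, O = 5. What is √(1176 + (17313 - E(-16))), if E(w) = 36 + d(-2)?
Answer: √18463 ≈ 135.88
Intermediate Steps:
d(l) = 5*l
E(w) = 26 (E(w) = 36 + 5*(-2) = 36 - 10 = 26)
√(1176 + (17313 - E(-16))) = √(1176 + (17313 - 1*26)) = √(1176 + (17313 - 26)) = √(1176 + 17287) = √18463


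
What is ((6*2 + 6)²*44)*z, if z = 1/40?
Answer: 1782/5 ≈ 356.40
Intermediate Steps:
z = 1/40 ≈ 0.025000
((6*2 + 6)²*44)*z = ((6*2 + 6)²*44)*(1/40) = ((12 + 6)²*44)*(1/40) = (18²*44)*(1/40) = (324*44)*(1/40) = 14256*(1/40) = 1782/5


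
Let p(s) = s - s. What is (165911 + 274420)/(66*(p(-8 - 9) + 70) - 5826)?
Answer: -146777/402 ≈ -365.12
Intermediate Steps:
p(s) = 0
(165911 + 274420)/(66*(p(-8 - 9) + 70) - 5826) = (165911 + 274420)/(66*(0 + 70) - 5826) = 440331/(66*70 - 5826) = 440331/(4620 - 5826) = 440331/(-1206) = 440331*(-1/1206) = -146777/402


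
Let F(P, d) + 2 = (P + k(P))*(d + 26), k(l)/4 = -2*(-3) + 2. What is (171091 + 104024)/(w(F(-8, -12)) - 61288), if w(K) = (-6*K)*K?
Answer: -275115/730624 ≈ -0.37655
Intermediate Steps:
k(l) = 32 (k(l) = 4*(-2*(-3) + 2) = 4*(6 + 2) = 4*8 = 32)
F(P, d) = -2 + (26 + d)*(32 + P) (F(P, d) = -2 + (P + 32)*(d + 26) = -2 + (32 + P)*(26 + d) = -2 + (26 + d)*(32 + P))
w(K) = -6*K²
(171091 + 104024)/(w(F(-8, -12)) - 61288) = (171091 + 104024)/(-6*(830 + 26*(-8) + 32*(-12) - 8*(-12))² - 61288) = 275115/(-6*(830 - 208 - 384 + 96)² - 61288) = 275115/(-6*334² - 61288) = 275115/(-6*111556 - 61288) = 275115/(-669336 - 61288) = 275115/(-730624) = 275115*(-1/730624) = -275115/730624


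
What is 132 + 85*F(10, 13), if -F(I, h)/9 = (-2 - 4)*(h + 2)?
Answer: 68982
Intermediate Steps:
F(I, h) = 108 + 54*h (F(I, h) = -9*(-2 - 4)*(h + 2) = -(-54)*(2 + h) = -9*(-12 - 6*h) = 108 + 54*h)
132 + 85*F(10, 13) = 132 + 85*(108 + 54*13) = 132 + 85*(108 + 702) = 132 + 85*810 = 132 + 68850 = 68982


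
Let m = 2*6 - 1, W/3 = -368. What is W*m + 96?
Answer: -12048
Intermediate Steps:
W = -1104 (W = 3*(-368) = -1104)
m = 11 (m = 12 - 1 = 11)
W*m + 96 = -1104*11 + 96 = -12144 + 96 = -12048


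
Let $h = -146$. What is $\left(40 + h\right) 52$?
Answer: $-5512$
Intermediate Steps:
$\left(40 + h\right) 52 = \left(40 - 146\right) 52 = \left(-106\right) 52 = -5512$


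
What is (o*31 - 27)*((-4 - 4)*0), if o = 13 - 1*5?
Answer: 0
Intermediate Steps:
o = 8 (o = 13 - 5 = 8)
(o*31 - 27)*((-4 - 4)*0) = (8*31 - 27)*((-4 - 4)*0) = (248 - 27)*(-8*0) = 221*0 = 0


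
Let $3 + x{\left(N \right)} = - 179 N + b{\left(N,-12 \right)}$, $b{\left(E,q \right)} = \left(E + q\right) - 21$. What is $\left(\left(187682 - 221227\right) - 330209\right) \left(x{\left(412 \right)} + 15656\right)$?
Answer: $20994425864$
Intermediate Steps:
$b{\left(E,q \right)} = -21 + E + q$
$x{\left(N \right)} = -36 - 178 N$ ($x{\left(N \right)} = -3 - \left(33 + 178 N\right) = -36 - 178 N$)
$\left(\left(187682 - 221227\right) - 330209\right) \left(x{\left(412 \right)} + 15656\right) = \left(\left(187682 - 221227\right) - 330209\right) \left(\left(-36 - 73336\right) + 15656\right) = \left(-33545 - 330209\right) \left(-73372 + 15656\right) = \left(-363754\right) \left(-57716\right) = 20994425864$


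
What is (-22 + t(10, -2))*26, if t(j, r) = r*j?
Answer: -1092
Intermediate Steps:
t(j, r) = j*r
(-22 + t(10, -2))*26 = (-22 + 10*(-2))*26 = (-22 - 20)*26 = -42*26 = -1092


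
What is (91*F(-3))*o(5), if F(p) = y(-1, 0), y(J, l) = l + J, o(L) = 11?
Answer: -1001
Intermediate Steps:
y(J, l) = J + l
F(p) = -1 (F(p) = -1 + 0 = -1)
(91*F(-3))*o(5) = (91*(-1))*11 = -91*11 = -1001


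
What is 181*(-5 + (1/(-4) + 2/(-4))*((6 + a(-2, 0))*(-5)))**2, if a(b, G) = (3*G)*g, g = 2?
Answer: 221725/4 ≈ 55431.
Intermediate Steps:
a(b, G) = 6*G (a(b, G) = (3*G)*2 = 6*G)
181*(-5 + (1/(-4) + 2/(-4))*((6 + a(-2, 0))*(-5)))**2 = 181*(-5 + (1/(-4) + 2/(-4))*((6 + 6*0)*(-5)))**2 = 181*(-5 + (1*(-1/4) + 2*(-1/4))*((6 + 0)*(-5)))**2 = 181*(-5 + (-1/4 - 1/2)*(6*(-5)))**2 = 181*(-5 - 3/4*(-30))**2 = 181*(-5 + 45/2)**2 = 181*(35/2)**2 = 181*(1225/4) = 221725/4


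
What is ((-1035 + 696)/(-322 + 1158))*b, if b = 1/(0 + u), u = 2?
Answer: -339/1672 ≈ -0.20275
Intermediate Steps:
b = 1/2 (b = 1/(0 + 2) = 1/2 ≈ 0.50000)
((-1035 + 696)/(-322 + 1158))*b = ((-1035 + 696)/(-322 + 1158))*(1/2) = -339/836*(1/2) = -339*1/836*(1/2) = -339/836*1/2 = -339/1672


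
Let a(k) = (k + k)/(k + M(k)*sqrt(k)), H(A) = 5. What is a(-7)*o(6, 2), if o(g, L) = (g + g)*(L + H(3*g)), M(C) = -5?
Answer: 147/4 - 105*I*sqrt(7)/4 ≈ 36.75 - 69.451*I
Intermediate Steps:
o(g, L) = 2*g*(5 + L) (o(g, L) = (g + g)*(L + 5) = (2*g)*(5 + L) = 2*g*(5 + L))
a(k) = 2*k/(k - 5*sqrt(k)) (a(k) = (k + k)/(k - 5*sqrt(k)) = (2*k)/(k - 5*sqrt(k)) = 2*k/(k - 5*sqrt(k)))
a(-7)*o(6, 2) = (2*(-7)/(-7 - 5*I*sqrt(7)))*(2*6*(5 + 2)) = (2*(-7)/(-7 - 5*I*sqrt(7)))*(2*6*7) = (2*(-7)/(-7 - 5*I*sqrt(7)))*84 = -14/(-7 - 5*I*sqrt(7))*84 = -1176/(-7 - 5*I*sqrt(7))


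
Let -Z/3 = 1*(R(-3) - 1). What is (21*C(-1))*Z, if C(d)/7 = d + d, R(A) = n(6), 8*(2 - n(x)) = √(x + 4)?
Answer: 882 - 441*√10/4 ≈ 533.36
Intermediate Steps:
n(x) = 2 - √(4 + x)/8 (n(x) = 2 - √(x + 4)/8 = 2 - √(4 + x)/8)
R(A) = 2 - √10/8 (R(A) = 2 - √(4 + 6)/8 = 2 - √10/8)
C(d) = 14*d (C(d) = 7*(d + d) = 7*(2*d) = 14*d)
Z = -3 + 3*√10/8 (Z = -3*((2 - √10/8) - 1) = -3*(1 - √10/8) = -3 + 3*√10/8 ≈ -1.8141)
(21*C(-1))*Z = (21*(14*(-1)))*(-3 + 3*√10/8) = (21*(-14))*(-3 + 3*√10/8) = -294*(-3 + 3*√10/8) = 882 - 441*√10/4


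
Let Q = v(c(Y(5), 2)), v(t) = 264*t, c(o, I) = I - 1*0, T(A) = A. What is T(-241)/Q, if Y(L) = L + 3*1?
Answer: -241/528 ≈ -0.45644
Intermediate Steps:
Y(L) = 3 + L (Y(L) = L + 3 = 3 + L)
c(o, I) = I (c(o, I) = I + 0 = I)
Q = 528 (Q = 264*2 = 528)
T(-241)/Q = -241/528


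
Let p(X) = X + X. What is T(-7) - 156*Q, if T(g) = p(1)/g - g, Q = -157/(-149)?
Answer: -164441/1043 ≈ -157.66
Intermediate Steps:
p(X) = 2*X
Q = 157/149 (Q = -157*(-1/149) = 157/149 ≈ 1.0537)
T(g) = -g + 2/g (T(g) = (2*1)/g - g = 2/g - g = -g + 2/g)
T(-7) - 156*Q = (-1*(-7) + 2/(-7)) - 156*157/149 = (7 + 2*(-⅐)) - 24492/149 = (7 - 2/7) - 24492/149 = 47/7 - 24492/149 = -164441/1043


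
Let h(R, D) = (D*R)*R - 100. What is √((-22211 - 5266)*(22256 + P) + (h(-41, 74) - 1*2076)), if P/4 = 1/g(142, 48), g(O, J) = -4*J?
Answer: I*√9782485145/4 ≈ 24727.0*I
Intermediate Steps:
h(R, D) = -100 + D*R² (h(R, D) = D*R² - 100 = -100 + D*R²)
P = -1/48 (P = 4/((-4*48)) = 4/(-192) = 4*(-1/192) = -1/48 ≈ -0.020833)
√((-22211 - 5266)*(22256 + P) + (h(-41, 74) - 1*2076)) = √((-22211 - 5266)*(22256 - 1/48) + ((-100 + 74*(-41)²) - 1*2076)) = √(-27477*1068287/48 + ((-100 + 74*1681) - 2076)) = √(-9784440633/16 + ((-100 + 124394) - 2076)) = √(-9784440633/16 + (124294 - 2076)) = √(-9784440633/16 + 122218) = √(-9782485145/16) = I*√9782485145/4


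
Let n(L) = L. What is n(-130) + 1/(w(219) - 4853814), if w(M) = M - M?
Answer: -630995821/4853814 ≈ -130.00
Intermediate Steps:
w(M) = 0
n(-130) + 1/(w(219) - 4853814) = -130 + 1/(0 - 4853814) = -130 + 1/(-4853814) = -130 - 1/4853814 = -630995821/4853814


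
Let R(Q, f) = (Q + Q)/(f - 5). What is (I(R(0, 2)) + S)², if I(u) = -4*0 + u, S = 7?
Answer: 49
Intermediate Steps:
R(Q, f) = 2*Q/(-5 + f) (R(Q, f) = (2*Q)/(-5 + f) = 2*Q/(-5 + f))
I(u) = u (I(u) = 0 + u = u)
(I(R(0, 2)) + S)² = (2*0/(-5 + 2) + 7)² = (2*0/(-3) + 7)² = (2*0*(-⅓) + 7)² = (0 + 7)² = 7² = 49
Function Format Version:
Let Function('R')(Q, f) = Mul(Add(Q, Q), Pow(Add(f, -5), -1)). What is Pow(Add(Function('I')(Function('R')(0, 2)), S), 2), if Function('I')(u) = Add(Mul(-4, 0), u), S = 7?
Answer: 49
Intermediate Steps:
Function('R')(Q, f) = Mul(2, Q, Pow(Add(-5, f), -1)) (Function('R')(Q, f) = Mul(Mul(2, Q), Pow(Add(-5, f), -1)) = Mul(2, Q, Pow(Add(-5, f), -1)))
Function('I')(u) = u (Function('I')(u) = Add(0, u) = u)
Pow(Add(Function('I')(Function('R')(0, 2)), S), 2) = Pow(Add(Mul(2, 0, Pow(Add(-5, 2), -1)), 7), 2) = Pow(Add(Mul(2, 0, Pow(-3, -1)), 7), 2) = Pow(Add(Mul(2, 0, Rational(-1, 3)), 7), 2) = Pow(Add(0, 7), 2) = Pow(7, 2) = 49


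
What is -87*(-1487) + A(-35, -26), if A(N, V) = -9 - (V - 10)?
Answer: 129396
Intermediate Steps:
A(N, V) = 1 - V (A(N, V) = -9 - (-10 + V) = -9 + (10 - V) = 1 - V)
-87*(-1487) + A(-35, -26) = -87*(-1487) + (1 - 1*(-26)) = 129369 + (1 + 26) = 129369 + 27 = 129396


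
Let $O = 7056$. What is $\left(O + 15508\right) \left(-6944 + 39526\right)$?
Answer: $735180248$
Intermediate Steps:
$\left(O + 15508\right) \left(-6944 + 39526\right) = \left(7056 + 15508\right) \left(-6944 + 39526\right) = 22564 \cdot 32582 = 735180248$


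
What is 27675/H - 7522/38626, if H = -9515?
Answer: -114054638/36752639 ≈ -3.1033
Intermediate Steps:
27675/H - 7522/38626 = 27675/(-9515) - 7522/38626 = 27675*(-1/9515) - 7522*1/38626 = -5535/1903 - 3761/19313 = -114054638/36752639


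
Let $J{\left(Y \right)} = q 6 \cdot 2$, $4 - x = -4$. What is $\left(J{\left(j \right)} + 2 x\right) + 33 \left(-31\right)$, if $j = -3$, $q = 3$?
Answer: $-971$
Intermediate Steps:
$x = 8$ ($x = 4 - -4 = 4 + 4 = 8$)
$J{\left(Y \right)} = 36$ ($J{\left(Y \right)} = 3 \cdot 6 \cdot 2 = 18 \cdot 2 = 36$)
$\left(J{\left(j \right)} + 2 x\right) + 33 \left(-31\right) = \left(36 + 2 \cdot 8\right) + 33 \left(-31\right) = \left(36 + 16\right) - 1023 = 52 - 1023 = -971$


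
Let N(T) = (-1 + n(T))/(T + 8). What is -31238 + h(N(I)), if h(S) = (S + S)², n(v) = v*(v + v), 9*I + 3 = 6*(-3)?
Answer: -81218354/2601 ≈ -31226.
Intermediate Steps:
I = -7/3 (I = -⅓ + (6*(-3))/9 = -⅓ + (⅑)*(-18) = -⅓ - 2 = -7/3 ≈ -2.3333)
n(v) = 2*v² (n(v) = v*(2*v) = 2*v²)
N(T) = (-1 + 2*T²)/(8 + T) (N(T) = (-1 + 2*T²)/(T + 8) = (-1 + 2*T²)/(8 + T))
h(S) = 4*S² (h(S) = (2*S)² = 4*S²)
-31238 + h(N(I)) = -31238 + 4*((-1 + 2*(-7/3)²)/(8 - 7/3))² = -31238 + 4*((-1 + 2*(49/9))/(17/3))² = -31238 + 4*(3*(-1 + 98/9)/17)² = -31238 + 4*((3/17)*(89/9))² = -31238 + 4*(89/51)² = -31238 + 4*(7921/2601) = -31238 + 31684/2601 = -81218354/2601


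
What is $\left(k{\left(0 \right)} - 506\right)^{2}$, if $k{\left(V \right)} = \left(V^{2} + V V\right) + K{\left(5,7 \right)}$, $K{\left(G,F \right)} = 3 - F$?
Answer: $260100$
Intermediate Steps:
$k{\left(V \right)} = -4 + 2 V^{2}$ ($k{\left(V \right)} = \left(V^{2} + V V\right) + \left(3 - 7\right) = \left(V^{2} + V^{2}\right) + \left(3 - 7\right) = 2 V^{2} - 4 = -4 + 2 V^{2}$)
$\left(k{\left(0 \right)} - 506\right)^{2} = \left(\left(-4 + 2 \cdot 0^{2}\right) - 506\right)^{2} = \left(\left(-4 + 2 \cdot 0\right) - 506\right)^{2} = \left(\left(-4 + 0\right) - 506\right)^{2} = \left(-4 - 506\right)^{2} = \left(-510\right)^{2} = 260100$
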